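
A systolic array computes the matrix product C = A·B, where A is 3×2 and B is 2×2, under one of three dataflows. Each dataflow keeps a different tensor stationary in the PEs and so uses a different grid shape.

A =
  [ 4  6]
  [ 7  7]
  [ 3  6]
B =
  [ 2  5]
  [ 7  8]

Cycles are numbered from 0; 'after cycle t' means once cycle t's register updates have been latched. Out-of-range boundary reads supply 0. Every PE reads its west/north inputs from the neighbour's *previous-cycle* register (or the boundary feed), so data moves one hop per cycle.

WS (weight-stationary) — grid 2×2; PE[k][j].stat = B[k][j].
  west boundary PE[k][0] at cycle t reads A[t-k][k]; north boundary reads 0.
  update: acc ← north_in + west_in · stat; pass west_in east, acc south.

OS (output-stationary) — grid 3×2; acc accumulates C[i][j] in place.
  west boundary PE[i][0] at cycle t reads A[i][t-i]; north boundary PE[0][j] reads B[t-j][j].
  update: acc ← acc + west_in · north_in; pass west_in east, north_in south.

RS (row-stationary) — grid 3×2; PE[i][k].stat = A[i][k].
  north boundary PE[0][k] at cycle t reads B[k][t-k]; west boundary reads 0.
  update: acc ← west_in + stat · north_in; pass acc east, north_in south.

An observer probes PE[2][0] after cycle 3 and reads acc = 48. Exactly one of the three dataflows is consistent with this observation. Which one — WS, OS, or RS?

WS: PE[2][0] is outside its 2×2 grid.
OS (3×2 grid), PE[2][0]:
  step 0 · PE2,0: acc=0; fwd→0 fwd↓0
  step 1 · PE2,0: acc=0; fwd→0 fwd↓0
  step 2 · PE2,0: acc=6; fwd→3 fwd↓2
  step 3 · PE2,0: acc=48; fwd→6 fwd↓7
RS (3×2 grid), PE[2][0]:
  step 0 · PE2,0: acc=0; fwd→0 fwd↓0
  step 1 · PE2,0: acc=0; fwd→0 fwd↓0
  step 2 · PE2,0: acc=6; fwd→6 fwd↓2
  step 3 · PE2,0: acc=15; fwd→15 fwd↓5

dataflow = OS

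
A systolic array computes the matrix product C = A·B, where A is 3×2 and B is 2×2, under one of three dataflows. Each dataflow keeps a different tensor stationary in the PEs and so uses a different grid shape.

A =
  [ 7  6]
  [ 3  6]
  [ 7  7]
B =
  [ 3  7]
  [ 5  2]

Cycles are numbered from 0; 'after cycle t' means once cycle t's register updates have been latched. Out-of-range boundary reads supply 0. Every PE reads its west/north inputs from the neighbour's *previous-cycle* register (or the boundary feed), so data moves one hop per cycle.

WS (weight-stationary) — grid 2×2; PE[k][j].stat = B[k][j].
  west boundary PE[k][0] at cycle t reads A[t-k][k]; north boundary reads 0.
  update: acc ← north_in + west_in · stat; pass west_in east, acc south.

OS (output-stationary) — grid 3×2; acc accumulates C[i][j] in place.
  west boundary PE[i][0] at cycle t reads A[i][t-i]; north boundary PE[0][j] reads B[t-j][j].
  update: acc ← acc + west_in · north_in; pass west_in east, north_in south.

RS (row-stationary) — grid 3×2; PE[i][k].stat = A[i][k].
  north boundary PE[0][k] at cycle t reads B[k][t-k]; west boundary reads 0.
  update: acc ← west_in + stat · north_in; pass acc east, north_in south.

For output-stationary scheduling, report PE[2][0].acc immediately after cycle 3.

PE[2][0].acc = 56

OS 3×2: PE[2][0] cycle-by-cycle (with neighbour feeds):
  0: (1,0).acc=0  regs=<0,0>
  0: (2,0).acc=0  regs=<0,0>
  1: (1,0).acc=9  regs=<3,3>
  1: (2,0).acc=0  regs=<0,0>
  2: (1,0).acc=39  regs=<6,5>
  2: (2,0).acc=21  regs=<7,3>
  3: (1,0).acc=39  regs=<0,0>
  3: (2,0).acc=56  regs=<7,5>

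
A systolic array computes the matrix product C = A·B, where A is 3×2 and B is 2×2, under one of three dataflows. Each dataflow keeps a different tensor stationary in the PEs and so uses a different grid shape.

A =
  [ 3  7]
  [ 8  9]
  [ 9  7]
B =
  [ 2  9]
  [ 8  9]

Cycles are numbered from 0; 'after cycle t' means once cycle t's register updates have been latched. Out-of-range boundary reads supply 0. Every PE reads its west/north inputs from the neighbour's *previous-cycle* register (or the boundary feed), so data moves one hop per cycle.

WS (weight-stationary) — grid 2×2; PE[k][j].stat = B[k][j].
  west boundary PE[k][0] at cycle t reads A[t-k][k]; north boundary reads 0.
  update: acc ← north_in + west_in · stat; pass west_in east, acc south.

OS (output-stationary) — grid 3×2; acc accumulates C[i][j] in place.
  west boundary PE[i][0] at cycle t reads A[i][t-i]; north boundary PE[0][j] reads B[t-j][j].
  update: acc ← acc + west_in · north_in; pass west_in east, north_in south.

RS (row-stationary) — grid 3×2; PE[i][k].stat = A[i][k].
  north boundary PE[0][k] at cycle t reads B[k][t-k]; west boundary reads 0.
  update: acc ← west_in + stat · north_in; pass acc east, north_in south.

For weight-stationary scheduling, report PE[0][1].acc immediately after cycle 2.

Tracing WS — 2×2 array, target PE[0][1]:
  cycle 0: PE[0][0] → acc 6, east 3, south 6
  cycle 0: PE[0][1] → acc 0, east 0, south 0
  cycle 1: PE[0][0] → acc 16, east 8, south 16
  cycle 1: PE[0][1] → acc 27, east 3, south 27
  cycle 2: PE[0][0] → acc 18, east 9, south 18
  cycle 2: PE[0][1] → acc 72, east 8, south 72

PE[0][1].acc = 72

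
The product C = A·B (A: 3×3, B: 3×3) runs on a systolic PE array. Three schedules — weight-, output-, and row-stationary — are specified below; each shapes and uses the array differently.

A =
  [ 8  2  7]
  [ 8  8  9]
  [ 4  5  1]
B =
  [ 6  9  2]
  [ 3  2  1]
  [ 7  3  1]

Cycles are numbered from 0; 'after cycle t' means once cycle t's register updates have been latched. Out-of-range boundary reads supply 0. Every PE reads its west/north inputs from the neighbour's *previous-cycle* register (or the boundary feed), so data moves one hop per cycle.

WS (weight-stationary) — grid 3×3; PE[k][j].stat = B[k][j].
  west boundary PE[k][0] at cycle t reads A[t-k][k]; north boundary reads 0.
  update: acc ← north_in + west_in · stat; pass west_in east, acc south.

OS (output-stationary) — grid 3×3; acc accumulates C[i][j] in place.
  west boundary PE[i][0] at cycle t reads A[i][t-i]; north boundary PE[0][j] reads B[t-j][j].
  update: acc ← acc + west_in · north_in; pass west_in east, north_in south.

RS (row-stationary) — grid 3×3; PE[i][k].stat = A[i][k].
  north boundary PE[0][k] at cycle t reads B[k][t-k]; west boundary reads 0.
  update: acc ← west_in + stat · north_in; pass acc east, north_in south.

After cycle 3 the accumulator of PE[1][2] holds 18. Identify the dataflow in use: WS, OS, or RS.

WS [3×3] PE[1][2] across cycles:
  step 0 · PE1,2: acc=0; fwd→0 fwd↓0
  step 1 · PE1,2: acc=0; fwd→0 fwd↓0
  step 2 · PE1,2: acc=0; fwd→0 fwd↓0
  step 3 · PE1,2: acc=18; fwd→2 fwd↓18
OS [3×3] PE[1][2] across cycles:
  step 0 · PE1,2: acc=0; fwd→0 fwd↓0
  step 1 · PE1,2: acc=0; fwd→0 fwd↓0
  step 2 · PE1,2: acc=0; fwd→0 fwd↓0
  step 3 · PE1,2: acc=16; fwd→8 fwd↓2
RS [3×3] PE[1][2] across cycles:
  step 0 · PE1,2: acc=0; fwd→0 fwd↓0
  step 1 · PE1,2: acc=0; fwd→0 fwd↓0
  step 2 · PE1,2: acc=0; fwd→0 fwd↓0
  step 3 · PE1,2: acc=135; fwd→135 fwd↓7

dataflow = WS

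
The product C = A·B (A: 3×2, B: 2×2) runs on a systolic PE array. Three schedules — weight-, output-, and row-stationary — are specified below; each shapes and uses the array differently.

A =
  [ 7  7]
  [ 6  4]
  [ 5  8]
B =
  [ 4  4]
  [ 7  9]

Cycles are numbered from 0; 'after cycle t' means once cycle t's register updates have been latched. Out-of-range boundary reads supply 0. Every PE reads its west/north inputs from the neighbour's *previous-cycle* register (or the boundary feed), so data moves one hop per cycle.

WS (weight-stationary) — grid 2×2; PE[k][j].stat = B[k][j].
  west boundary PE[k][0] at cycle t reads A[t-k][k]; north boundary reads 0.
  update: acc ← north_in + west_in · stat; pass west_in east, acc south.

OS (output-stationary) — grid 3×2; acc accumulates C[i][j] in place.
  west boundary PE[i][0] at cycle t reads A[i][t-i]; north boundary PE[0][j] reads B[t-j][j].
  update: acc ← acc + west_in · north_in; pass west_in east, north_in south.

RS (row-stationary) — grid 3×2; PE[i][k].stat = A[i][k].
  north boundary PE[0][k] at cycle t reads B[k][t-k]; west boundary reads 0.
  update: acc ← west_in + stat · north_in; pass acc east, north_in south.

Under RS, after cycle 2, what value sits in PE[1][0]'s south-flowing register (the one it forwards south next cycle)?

RS (3×2). Following PE[1][0] plus its west/north inputs:
  [0] (0,0) acc=28 (h:28 v:4)
  [0] (1,0) acc=0 (h:0 v:0)
  [1] (0,0) acc=28 (h:28 v:4)
  [1] (1,0) acc=24 (h:24 v:4)
  [2] (0,0) acc=0 (h:0 v:0)
  [2] (1,0) acc=24 (h:24 v:4)

register = 4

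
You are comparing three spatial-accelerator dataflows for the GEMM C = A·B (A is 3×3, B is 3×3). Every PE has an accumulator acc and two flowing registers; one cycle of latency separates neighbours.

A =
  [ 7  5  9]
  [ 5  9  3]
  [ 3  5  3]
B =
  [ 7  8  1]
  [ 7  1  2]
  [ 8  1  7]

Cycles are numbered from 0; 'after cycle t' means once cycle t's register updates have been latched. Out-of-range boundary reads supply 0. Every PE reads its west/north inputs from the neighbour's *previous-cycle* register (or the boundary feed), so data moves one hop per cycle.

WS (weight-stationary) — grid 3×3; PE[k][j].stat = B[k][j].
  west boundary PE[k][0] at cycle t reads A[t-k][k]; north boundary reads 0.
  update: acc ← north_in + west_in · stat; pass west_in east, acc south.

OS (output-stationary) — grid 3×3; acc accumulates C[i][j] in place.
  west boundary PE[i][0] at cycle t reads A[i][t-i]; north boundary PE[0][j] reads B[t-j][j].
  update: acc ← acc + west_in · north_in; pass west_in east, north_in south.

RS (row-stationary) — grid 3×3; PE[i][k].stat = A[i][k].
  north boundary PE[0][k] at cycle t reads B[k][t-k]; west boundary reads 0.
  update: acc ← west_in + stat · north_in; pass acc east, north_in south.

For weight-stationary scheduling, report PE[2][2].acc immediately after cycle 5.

Tracing WS — 3×3 array, target PE[2][2]:
  step 0 · PE1,2: acc=0; fwd→0 fwd↓0
  step 0 · PE2,1: acc=0; fwd→0 fwd↓0
  step 0 · PE2,2: acc=0; fwd→0 fwd↓0
  step 1 · PE1,2: acc=0; fwd→0 fwd↓0
  step 1 · PE2,1: acc=0; fwd→0 fwd↓0
  step 1 · PE2,2: acc=0; fwd→0 fwd↓0
  step 2 · PE1,2: acc=0; fwd→0 fwd↓0
  step 2 · PE2,1: acc=0; fwd→0 fwd↓0
  step 2 · PE2,2: acc=0; fwd→0 fwd↓0
  step 3 · PE1,2: acc=17; fwd→5 fwd↓17
  step 3 · PE2,1: acc=70; fwd→9 fwd↓70
  step 3 · PE2,2: acc=0; fwd→0 fwd↓0
  step 4 · PE1,2: acc=23; fwd→9 fwd↓23
  step 4 · PE2,1: acc=52; fwd→3 fwd↓52
  step 4 · PE2,2: acc=80; fwd→9 fwd↓80
  step 5 · PE1,2: acc=13; fwd→5 fwd↓13
  step 5 · PE2,1: acc=32; fwd→3 fwd↓32
  step 5 · PE2,2: acc=44; fwd→3 fwd↓44

PE[2][2].acc = 44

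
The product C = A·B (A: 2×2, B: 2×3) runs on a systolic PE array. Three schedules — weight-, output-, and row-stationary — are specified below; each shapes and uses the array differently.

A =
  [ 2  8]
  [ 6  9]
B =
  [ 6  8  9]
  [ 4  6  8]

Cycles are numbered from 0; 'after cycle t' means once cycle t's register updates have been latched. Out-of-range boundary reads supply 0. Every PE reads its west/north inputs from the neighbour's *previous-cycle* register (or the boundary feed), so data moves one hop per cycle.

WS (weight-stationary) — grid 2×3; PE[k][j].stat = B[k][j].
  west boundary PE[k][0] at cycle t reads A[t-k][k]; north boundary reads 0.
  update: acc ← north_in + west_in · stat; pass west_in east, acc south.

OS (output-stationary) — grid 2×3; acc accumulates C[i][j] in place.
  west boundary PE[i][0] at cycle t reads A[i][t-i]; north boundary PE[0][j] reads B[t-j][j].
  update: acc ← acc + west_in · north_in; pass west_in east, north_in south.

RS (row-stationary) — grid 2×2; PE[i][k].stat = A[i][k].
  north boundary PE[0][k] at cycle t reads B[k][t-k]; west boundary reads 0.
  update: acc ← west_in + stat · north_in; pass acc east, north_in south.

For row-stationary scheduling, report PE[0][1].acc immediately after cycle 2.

PE[0][1].acc = 64

Tracing RS — 2×2 array, target PE[0][1]:
  [0] (0,0) acc=12 (h:12 v:6)
  [0] (0,1) acc=0 (h:0 v:0)
  [1] (0,0) acc=16 (h:16 v:8)
  [1] (0,1) acc=44 (h:44 v:4)
  [2] (0,0) acc=18 (h:18 v:9)
  [2] (0,1) acc=64 (h:64 v:6)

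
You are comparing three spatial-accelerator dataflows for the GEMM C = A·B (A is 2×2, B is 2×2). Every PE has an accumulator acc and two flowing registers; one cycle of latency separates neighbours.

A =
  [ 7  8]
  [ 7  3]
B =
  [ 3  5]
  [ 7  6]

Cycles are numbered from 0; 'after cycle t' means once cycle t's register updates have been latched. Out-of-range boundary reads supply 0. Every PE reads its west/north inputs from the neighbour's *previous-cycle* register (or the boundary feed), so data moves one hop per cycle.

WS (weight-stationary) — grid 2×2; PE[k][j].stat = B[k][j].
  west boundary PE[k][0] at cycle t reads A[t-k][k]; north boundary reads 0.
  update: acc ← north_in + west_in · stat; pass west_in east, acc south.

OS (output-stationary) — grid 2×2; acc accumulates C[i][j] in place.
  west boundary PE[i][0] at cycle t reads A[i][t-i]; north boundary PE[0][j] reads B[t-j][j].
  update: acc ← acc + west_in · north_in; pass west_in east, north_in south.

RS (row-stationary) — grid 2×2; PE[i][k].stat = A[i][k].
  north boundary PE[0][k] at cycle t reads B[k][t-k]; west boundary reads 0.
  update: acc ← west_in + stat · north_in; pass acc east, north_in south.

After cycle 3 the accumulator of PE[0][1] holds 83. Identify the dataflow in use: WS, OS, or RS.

— WS: 2×2; PE[0][1] trace:
  0: (0,1).acc=0  regs=<0,0>
  1: (0,1).acc=35  regs=<7,35>
  2: (0,1).acc=35  regs=<7,35>
  3: (0,1).acc=0  regs=<0,0>
— OS: 2×2; PE[0][1] trace:
  0: (0,1).acc=0  regs=<0,0>
  1: (0,1).acc=35  regs=<7,5>
  2: (0,1).acc=83  regs=<8,6>
  3: (0,1).acc=83  regs=<0,0>
— RS: 2×2; PE[0][1] trace:
  0: (0,1).acc=0  regs=<0,0>
  1: (0,1).acc=77  regs=<77,7>
  2: (0,1).acc=83  regs=<83,6>
  3: (0,1).acc=0  regs=<0,0>

dataflow = OS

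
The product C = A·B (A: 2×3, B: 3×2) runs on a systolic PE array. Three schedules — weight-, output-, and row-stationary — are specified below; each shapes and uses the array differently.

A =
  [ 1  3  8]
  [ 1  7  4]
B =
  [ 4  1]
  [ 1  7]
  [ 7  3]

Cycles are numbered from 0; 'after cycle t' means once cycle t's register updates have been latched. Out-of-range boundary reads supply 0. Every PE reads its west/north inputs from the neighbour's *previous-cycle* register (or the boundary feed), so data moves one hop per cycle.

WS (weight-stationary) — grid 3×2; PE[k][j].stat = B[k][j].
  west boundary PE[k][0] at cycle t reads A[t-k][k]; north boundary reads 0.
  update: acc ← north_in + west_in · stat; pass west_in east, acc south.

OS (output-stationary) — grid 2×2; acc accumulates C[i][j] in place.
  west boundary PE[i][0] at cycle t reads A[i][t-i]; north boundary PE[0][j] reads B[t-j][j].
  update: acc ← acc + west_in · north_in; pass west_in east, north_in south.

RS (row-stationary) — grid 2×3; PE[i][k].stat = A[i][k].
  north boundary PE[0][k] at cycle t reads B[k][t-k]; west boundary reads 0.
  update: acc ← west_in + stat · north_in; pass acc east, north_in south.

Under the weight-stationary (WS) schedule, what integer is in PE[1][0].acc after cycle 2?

WS (3×2). Following PE[1][0] plus its west/north inputs:
  @0  [0,0]  acc 4  |  →1  ↓4
  @0  [1,0]  acc 0  |  →0  ↓0
  @1  [0,0]  acc 4  |  →1  ↓4
  @1  [1,0]  acc 7  |  →3  ↓7
  @2  [0,0]  acc 0  |  →0  ↓0
  @2  [1,0]  acc 11  |  →7  ↓11

PE[1][0].acc = 11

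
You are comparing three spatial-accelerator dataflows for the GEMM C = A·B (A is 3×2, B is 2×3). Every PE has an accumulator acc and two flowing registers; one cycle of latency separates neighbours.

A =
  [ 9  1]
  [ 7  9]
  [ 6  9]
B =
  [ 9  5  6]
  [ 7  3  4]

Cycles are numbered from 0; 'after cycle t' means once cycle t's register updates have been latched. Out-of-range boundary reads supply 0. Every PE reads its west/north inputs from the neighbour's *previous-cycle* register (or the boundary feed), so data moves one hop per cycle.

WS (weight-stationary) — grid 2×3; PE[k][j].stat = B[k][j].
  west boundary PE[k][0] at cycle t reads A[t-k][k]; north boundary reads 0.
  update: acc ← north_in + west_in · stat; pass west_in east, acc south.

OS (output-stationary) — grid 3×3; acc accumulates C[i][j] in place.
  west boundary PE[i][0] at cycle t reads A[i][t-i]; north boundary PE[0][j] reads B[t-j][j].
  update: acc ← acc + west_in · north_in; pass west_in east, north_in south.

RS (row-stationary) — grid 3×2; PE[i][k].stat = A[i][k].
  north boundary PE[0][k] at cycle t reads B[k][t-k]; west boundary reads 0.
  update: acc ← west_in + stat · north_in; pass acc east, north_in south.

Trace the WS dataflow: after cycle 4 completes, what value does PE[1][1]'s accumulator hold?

WS on a 2×3 grid — tracing PE[1][1] and its feeders:
  c0 r0c1: 0 / 0 / 0
  c0 r1c0: 0 / 0 / 0
  c0 r1c1: 0 / 0 / 0
  c1 r0c1: 45 / 9 / 45
  c1 r1c0: 88 / 1 / 88
  c1 r1c1: 0 / 0 / 0
  c2 r0c1: 35 / 7 / 35
  c2 r1c0: 126 / 9 / 126
  c2 r1c1: 48 / 1 / 48
  c3 r0c1: 30 / 6 / 30
  c3 r1c0: 117 / 9 / 117
  c3 r1c1: 62 / 9 / 62
  c4 r0c1: 0 / 0 / 0
  c4 r1c0: 0 / 0 / 0
  c4 r1c1: 57 / 9 / 57

PE[1][1].acc = 57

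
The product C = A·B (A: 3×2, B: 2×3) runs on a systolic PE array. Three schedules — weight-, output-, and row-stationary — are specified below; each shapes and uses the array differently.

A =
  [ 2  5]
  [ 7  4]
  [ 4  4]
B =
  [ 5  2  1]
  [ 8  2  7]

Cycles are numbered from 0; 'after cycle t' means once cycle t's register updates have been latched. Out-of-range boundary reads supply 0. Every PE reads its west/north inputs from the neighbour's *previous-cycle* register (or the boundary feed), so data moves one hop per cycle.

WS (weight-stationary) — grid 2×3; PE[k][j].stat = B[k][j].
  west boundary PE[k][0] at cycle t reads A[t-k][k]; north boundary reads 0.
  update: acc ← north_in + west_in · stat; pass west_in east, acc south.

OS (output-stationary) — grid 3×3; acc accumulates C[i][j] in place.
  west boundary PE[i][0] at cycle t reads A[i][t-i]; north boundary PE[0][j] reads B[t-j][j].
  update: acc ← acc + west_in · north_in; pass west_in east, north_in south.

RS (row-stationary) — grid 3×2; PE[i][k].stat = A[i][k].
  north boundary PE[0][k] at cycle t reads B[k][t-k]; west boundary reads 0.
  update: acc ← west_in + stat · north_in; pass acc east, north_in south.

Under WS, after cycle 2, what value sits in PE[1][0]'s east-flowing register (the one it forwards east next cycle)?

WS on a 2×3 grid — tracing PE[1][0] and its feeders:
  step 0 · PE0,0: acc=10; fwd→2 fwd↓10
  step 0 · PE1,0: acc=0; fwd→0 fwd↓0
  step 1 · PE0,0: acc=35; fwd→7 fwd↓35
  step 1 · PE1,0: acc=50; fwd→5 fwd↓50
  step 2 · PE0,0: acc=20; fwd→4 fwd↓20
  step 2 · PE1,0: acc=67; fwd→4 fwd↓67

register = 4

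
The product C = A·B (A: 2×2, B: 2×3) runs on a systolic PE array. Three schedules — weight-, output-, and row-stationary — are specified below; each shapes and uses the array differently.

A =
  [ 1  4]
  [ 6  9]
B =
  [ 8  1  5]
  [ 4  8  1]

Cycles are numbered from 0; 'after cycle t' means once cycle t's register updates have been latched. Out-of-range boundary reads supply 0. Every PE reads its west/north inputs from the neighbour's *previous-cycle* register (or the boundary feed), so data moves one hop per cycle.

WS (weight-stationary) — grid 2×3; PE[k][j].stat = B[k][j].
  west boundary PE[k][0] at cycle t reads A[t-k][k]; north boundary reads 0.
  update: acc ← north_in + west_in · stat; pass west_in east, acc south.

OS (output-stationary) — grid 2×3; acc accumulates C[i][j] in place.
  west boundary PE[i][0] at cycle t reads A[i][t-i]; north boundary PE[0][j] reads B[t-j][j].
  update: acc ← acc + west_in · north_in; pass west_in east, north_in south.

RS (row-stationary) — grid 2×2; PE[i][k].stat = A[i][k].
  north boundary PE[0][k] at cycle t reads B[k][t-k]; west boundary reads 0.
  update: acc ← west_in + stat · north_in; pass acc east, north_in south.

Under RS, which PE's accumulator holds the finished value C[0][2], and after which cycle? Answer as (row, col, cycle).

RS — PE[0][1] is where C[0][2] collects:
  cycle 0: PE[0][1] → acc 0, east 0, south 0
  cycle 1: PE[0][1] → acc 24, east 24, south 4
  cycle 2: PE[0][1] → acc 33, east 33, south 8
  cycle 3: PE[0][1] → acc 9, east 9, south 1

(row, col, cycle) = (0, 1, 3)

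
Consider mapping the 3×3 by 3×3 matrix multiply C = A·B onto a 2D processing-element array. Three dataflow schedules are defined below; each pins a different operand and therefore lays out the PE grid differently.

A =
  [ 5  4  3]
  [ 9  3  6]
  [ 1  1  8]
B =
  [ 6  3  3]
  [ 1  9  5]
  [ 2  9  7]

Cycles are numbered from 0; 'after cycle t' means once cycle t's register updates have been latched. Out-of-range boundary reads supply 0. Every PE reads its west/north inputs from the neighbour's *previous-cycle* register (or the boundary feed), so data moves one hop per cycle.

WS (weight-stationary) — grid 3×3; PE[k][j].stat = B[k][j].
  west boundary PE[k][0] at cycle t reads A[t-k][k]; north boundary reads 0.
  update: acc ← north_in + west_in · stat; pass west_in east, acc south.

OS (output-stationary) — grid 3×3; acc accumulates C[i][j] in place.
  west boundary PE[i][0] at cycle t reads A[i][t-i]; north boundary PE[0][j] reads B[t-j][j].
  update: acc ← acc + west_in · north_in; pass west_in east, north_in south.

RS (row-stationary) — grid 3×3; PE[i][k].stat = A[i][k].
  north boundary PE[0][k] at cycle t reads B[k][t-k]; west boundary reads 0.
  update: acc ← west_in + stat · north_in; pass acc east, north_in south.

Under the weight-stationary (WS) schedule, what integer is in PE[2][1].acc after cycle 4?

WS (3×3). Following PE[2][1] plus its west/north inputs:
  t=0 PE[1][1]: acc=0 h=0 v=0
  t=0 PE[2][0]: acc=0 h=0 v=0
  t=0 PE[2][1]: acc=0 h=0 v=0
  t=1 PE[1][1]: acc=0 h=0 v=0
  t=1 PE[2][0]: acc=0 h=0 v=0
  t=1 PE[2][1]: acc=0 h=0 v=0
  t=2 PE[1][1]: acc=51 h=4 v=51
  t=2 PE[2][0]: acc=40 h=3 v=40
  t=2 PE[2][1]: acc=0 h=0 v=0
  t=3 PE[1][1]: acc=54 h=3 v=54
  t=3 PE[2][0]: acc=69 h=6 v=69
  t=3 PE[2][1]: acc=78 h=3 v=78
  t=4 PE[1][1]: acc=12 h=1 v=12
  t=4 PE[2][0]: acc=23 h=8 v=23
  t=4 PE[2][1]: acc=108 h=6 v=108

PE[2][1].acc = 108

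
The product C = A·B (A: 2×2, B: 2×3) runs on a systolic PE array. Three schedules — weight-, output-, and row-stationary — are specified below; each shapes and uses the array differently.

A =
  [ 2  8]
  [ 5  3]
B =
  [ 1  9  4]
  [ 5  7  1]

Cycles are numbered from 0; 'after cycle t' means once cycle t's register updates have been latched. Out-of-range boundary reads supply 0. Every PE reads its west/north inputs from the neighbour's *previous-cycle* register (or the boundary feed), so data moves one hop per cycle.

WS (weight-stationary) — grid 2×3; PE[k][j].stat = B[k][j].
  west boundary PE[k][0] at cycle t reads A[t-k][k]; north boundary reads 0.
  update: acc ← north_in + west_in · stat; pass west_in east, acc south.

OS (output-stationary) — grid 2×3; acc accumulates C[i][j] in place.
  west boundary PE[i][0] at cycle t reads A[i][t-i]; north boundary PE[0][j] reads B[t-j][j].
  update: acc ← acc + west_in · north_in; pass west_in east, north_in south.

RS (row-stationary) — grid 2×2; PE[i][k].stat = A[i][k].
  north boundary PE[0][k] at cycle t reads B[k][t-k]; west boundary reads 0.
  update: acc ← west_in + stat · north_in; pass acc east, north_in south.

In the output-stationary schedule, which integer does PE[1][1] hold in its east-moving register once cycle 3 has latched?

OS on a 2×3 grid — tracing PE[1][1] and its feeders:
  after 0 — PE[0][1] acc=0, pass-E 0, pass-S 0
  after 0 — PE[1][0] acc=0, pass-E 0, pass-S 0
  after 0 — PE[1][1] acc=0, pass-E 0, pass-S 0
  after 1 — PE[0][1] acc=18, pass-E 2, pass-S 9
  after 1 — PE[1][0] acc=5, pass-E 5, pass-S 1
  after 1 — PE[1][1] acc=0, pass-E 0, pass-S 0
  after 2 — PE[0][1] acc=74, pass-E 8, pass-S 7
  after 2 — PE[1][0] acc=20, pass-E 3, pass-S 5
  after 2 — PE[1][1] acc=45, pass-E 5, pass-S 9
  after 3 — PE[0][1] acc=74, pass-E 0, pass-S 0
  after 3 — PE[1][0] acc=20, pass-E 0, pass-S 0
  after 3 — PE[1][1] acc=66, pass-E 3, pass-S 7

register = 3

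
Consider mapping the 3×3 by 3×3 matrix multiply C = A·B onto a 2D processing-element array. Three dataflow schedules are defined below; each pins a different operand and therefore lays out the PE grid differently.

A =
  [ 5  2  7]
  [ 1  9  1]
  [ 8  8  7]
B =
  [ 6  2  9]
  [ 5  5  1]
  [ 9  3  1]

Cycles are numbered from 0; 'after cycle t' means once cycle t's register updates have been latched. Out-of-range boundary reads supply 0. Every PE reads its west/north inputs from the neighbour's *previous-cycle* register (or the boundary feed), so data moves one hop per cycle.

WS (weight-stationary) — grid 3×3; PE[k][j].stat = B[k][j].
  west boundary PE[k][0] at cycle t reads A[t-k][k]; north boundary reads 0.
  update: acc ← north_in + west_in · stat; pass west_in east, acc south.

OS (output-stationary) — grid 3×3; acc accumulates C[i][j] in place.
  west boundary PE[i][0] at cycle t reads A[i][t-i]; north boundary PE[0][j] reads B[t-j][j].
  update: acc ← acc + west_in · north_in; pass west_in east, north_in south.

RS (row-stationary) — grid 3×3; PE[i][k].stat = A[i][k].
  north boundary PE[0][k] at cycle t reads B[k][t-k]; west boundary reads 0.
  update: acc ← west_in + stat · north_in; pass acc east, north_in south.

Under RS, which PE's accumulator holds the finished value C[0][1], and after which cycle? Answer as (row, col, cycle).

RS: C[0][1] accumulates in PE[0][2]:
  cycle 0: PE[0][2] → acc 0, east 0, south 0
  cycle 1: PE[0][2] → acc 0, east 0, south 0
  cycle 2: PE[0][2] → acc 103, east 103, south 9
  cycle 3: PE[0][2] → acc 41, east 41, south 3

(row, col, cycle) = (0, 2, 3)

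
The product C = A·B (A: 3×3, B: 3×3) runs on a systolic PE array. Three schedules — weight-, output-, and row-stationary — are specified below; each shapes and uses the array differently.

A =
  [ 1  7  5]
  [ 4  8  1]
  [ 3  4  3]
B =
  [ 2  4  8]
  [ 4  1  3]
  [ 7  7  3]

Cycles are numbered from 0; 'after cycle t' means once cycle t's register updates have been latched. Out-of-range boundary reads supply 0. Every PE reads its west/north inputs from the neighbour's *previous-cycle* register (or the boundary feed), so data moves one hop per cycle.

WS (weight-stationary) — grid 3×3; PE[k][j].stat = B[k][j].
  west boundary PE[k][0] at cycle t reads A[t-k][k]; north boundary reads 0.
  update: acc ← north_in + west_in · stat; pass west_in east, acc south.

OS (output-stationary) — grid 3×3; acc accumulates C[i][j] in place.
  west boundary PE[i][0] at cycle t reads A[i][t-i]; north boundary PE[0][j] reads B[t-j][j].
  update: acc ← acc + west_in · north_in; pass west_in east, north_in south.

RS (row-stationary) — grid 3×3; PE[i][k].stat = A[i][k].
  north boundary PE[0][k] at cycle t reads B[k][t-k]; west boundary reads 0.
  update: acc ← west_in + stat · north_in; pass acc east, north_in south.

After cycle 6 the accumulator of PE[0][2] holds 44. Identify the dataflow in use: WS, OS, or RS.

Under WS (3×3), PE[0][2]:
  c0 r0c2: 0 / 0 / 0
  c1 r0c2: 0 / 0 / 0
  c2 r0c2: 8 / 1 / 8
  c3 r0c2: 32 / 4 / 32
  c4 r0c2: 24 / 3 / 24
  c5 r0c2: 0 / 0 / 0
  c6 r0c2: 0 / 0 / 0
Under OS (3×3), PE[0][2]:
  c0 r0c2: 0 / 0 / 0
  c1 r0c2: 0 / 0 / 0
  c2 r0c2: 8 / 1 / 8
  c3 r0c2: 29 / 7 / 3
  c4 r0c2: 44 / 5 / 3
  c5 r0c2: 44 / 0 / 0
  c6 r0c2: 44 / 0 / 0
Under RS (3×3), PE[0][2]:
  c0 r0c2: 0 / 0 / 0
  c1 r0c2: 0 / 0 / 0
  c2 r0c2: 65 / 65 / 7
  c3 r0c2: 46 / 46 / 7
  c4 r0c2: 44 / 44 / 3
  c5 r0c2: 0 / 0 / 0
  c6 r0c2: 0 / 0 / 0

dataflow = OS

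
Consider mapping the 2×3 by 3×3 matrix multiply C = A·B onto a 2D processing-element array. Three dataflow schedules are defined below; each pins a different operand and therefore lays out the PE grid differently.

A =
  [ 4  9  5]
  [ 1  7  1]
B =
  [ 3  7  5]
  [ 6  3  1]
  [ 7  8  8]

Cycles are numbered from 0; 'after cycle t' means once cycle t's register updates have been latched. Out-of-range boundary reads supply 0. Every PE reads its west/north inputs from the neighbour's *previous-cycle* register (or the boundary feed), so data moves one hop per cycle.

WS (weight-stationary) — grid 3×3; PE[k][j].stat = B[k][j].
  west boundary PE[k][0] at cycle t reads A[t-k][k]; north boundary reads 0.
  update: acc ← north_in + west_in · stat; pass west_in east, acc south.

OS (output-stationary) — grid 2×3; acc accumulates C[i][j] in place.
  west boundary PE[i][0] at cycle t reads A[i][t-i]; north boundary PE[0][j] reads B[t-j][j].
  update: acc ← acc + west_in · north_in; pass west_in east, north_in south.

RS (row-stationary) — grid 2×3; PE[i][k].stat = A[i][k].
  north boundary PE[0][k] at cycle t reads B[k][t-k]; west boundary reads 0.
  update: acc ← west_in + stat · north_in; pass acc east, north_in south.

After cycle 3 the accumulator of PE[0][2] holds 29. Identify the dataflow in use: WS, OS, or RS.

WS (3×3 grid), PE[0][2]:
  c0 r0c2: 0 / 0 / 0
  c1 r0c2: 0 / 0 / 0
  c2 r0c2: 20 / 4 / 20
  c3 r0c2: 5 / 1 / 5
OS (2×3 grid), PE[0][2]:
  c0 r0c2: 0 / 0 / 0
  c1 r0c2: 0 / 0 / 0
  c2 r0c2: 20 / 4 / 5
  c3 r0c2: 29 / 9 / 1
RS (2×3 grid), PE[0][2]:
  c0 r0c2: 0 / 0 / 0
  c1 r0c2: 0 / 0 / 0
  c2 r0c2: 101 / 101 / 7
  c3 r0c2: 95 / 95 / 8

dataflow = OS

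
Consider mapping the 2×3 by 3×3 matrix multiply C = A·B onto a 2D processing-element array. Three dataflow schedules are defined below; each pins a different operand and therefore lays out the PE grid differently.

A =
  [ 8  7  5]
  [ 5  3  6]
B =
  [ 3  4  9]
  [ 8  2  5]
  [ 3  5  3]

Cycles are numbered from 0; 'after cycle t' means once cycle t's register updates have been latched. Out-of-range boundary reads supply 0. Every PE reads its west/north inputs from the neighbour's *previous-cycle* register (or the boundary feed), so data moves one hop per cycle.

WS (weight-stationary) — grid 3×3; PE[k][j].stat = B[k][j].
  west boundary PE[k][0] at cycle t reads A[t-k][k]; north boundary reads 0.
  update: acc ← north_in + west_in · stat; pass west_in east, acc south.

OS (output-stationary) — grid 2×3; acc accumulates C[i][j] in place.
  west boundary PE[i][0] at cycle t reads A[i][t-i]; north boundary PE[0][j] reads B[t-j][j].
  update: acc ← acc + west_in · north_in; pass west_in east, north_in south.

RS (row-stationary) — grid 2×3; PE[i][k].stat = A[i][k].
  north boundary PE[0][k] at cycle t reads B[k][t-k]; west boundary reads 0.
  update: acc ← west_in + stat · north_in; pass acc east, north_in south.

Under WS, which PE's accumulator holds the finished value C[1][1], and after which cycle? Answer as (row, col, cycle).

WS — PE[2][1] is where C[1][1] collects:
  step 0 · PE2,1: acc=0; fwd→0 fwd↓0
  step 1 · PE2,1: acc=0; fwd→0 fwd↓0
  step 2 · PE2,1: acc=0; fwd→0 fwd↓0
  step 3 · PE2,1: acc=71; fwd→5 fwd↓71
  step 4 · PE2,1: acc=56; fwd→6 fwd↓56

(row, col, cycle) = (2, 1, 4)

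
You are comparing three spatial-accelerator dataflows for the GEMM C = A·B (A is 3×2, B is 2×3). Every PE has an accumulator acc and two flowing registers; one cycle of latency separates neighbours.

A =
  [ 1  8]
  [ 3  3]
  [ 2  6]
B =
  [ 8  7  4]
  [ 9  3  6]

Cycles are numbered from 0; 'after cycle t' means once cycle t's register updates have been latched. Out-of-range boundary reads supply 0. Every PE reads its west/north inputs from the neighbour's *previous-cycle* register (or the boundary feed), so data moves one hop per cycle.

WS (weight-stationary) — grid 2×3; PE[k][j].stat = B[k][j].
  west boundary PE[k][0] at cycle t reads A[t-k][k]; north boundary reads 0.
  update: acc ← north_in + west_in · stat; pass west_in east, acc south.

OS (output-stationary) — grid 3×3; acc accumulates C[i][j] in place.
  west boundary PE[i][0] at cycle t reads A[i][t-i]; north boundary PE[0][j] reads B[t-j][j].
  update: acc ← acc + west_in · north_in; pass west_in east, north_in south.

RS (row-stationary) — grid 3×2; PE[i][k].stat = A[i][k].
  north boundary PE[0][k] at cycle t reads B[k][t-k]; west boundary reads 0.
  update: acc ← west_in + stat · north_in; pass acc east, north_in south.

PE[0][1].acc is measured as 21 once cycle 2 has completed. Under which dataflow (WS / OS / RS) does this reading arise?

dataflow = WS

WS (2×3 grid), PE[0][1]:
  [0] (0,1) acc=0 (h:0 v:0)
  [1] (0,1) acc=7 (h:1 v:7)
  [2] (0,1) acc=21 (h:3 v:21)
OS (3×3 grid), PE[0][1]:
  [0] (0,1) acc=0 (h:0 v:0)
  [1] (0,1) acc=7 (h:1 v:7)
  [2] (0,1) acc=31 (h:8 v:3)
RS (3×2 grid), PE[0][1]:
  [0] (0,1) acc=0 (h:0 v:0)
  [1] (0,1) acc=80 (h:80 v:9)
  [2] (0,1) acc=31 (h:31 v:3)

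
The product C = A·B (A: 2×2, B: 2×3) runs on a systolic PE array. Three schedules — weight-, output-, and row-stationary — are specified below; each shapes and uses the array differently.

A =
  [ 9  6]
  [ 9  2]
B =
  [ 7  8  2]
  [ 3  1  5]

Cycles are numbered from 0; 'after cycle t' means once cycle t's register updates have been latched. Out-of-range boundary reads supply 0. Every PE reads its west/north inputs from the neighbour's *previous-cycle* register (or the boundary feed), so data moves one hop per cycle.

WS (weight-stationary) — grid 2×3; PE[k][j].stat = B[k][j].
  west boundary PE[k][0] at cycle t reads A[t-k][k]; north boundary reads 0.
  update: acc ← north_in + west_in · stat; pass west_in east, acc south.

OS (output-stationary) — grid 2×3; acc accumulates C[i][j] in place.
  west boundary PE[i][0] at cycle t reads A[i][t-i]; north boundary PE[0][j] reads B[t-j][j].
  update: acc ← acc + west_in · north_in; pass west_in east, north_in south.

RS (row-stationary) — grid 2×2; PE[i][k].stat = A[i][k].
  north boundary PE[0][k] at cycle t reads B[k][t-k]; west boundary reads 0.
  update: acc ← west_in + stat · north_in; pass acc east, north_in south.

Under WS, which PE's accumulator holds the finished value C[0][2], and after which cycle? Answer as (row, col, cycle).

(row, col, cycle) = (1, 2, 3)

WS — PE[1][2] is where C[0][2] collects:
  c0 r1c2: 0 / 0 / 0
  c1 r1c2: 0 / 0 / 0
  c2 r1c2: 0 / 0 / 0
  c3 r1c2: 48 / 6 / 48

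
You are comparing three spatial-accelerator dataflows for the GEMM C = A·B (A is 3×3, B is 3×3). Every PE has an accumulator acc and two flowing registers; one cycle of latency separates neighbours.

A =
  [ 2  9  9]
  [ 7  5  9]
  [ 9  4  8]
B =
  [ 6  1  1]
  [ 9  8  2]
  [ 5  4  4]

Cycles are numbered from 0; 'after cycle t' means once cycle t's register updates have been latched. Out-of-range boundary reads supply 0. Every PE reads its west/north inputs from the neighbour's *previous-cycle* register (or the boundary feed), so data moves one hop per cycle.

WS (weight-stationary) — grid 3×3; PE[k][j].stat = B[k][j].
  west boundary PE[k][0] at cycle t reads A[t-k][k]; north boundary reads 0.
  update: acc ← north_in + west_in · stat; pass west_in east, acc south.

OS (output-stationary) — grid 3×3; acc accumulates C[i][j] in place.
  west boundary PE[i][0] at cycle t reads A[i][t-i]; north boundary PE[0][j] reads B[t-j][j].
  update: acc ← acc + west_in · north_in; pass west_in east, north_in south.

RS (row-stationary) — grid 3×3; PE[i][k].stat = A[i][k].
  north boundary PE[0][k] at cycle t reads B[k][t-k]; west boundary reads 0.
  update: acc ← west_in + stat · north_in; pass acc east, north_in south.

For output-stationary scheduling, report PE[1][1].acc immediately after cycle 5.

OS on a 3×3 grid — tracing PE[1][1] and its feeders:
  @0  [0,1]  acc 0  |  →0  ↓0
  @0  [1,0]  acc 0  |  →0  ↓0
  @0  [1,1]  acc 0  |  →0  ↓0
  @1  [0,1]  acc 2  |  →2  ↓1
  @1  [1,0]  acc 42  |  →7  ↓6
  @1  [1,1]  acc 0  |  →0  ↓0
  @2  [0,1]  acc 74  |  →9  ↓8
  @2  [1,0]  acc 87  |  →5  ↓9
  @2  [1,1]  acc 7  |  →7  ↓1
  @3  [0,1]  acc 110  |  →9  ↓4
  @3  [1,0]  acc 132  |  →9  ↓5
  @3  [1,1]  acc 47  |  →5  ↓8
  @4  [0,1]  acc 110  |  →0  ↓0
  @4  [1,0]  acc 132  |  →0  ↓0
  @4  [1,1]  acc 83  |  →9  ↓4
  @5  [0,1]  acc 110  |  →0  ↓0
  @5  [1,0]  acc 132  |  →0  ↓0
  @5  [1,1]  acc 83  |  →0  ↓0

PE[1][1].acc = 83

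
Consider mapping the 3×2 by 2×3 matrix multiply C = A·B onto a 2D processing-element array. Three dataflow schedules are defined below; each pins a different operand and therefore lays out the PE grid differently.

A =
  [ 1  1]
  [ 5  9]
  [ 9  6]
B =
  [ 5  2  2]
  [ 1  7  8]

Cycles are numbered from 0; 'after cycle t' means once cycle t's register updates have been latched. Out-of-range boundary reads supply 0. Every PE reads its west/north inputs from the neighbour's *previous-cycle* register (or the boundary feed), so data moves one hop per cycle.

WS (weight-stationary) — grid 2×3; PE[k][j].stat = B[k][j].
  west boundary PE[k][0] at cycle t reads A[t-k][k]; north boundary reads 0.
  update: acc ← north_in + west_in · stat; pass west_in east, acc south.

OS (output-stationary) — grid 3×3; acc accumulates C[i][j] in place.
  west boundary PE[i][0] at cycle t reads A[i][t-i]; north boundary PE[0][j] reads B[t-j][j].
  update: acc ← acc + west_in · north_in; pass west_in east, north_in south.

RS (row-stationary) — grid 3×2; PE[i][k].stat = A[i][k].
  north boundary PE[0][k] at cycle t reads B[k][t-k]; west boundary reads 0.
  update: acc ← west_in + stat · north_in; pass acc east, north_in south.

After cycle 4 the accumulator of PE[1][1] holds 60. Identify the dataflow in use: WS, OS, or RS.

dataflow = WS

WS (2×3 grid), PE[1][1]:
  step 0 · PE1,1: acc=0; fwd→0 fwd↓0
  step 1 · PE1,1: acc=0; fwd→0 fwd↓0
  step 2 · PE1,1: acc=9; fwd→1 fwd↓9
  step 3 · PE1,1: acc=73; fwd→9 fwd↓73
  step 4 · PE1,1: acc=60; fwd→6 fwd↓60
OS (3×3 grid), PE[1][1]:
  step 0 · PE1,1: acc=0; fwd→0 fwd↓0
  step 1 · PE1,1: acc=0; fwd→0 fwd↓0
  step 2 · PE1,1: acc=10; fwd→5 fwd↓2
  step 3 · PE1,1: acc=73; fwd→9 fwd↓7
  step 4 · PE1,1: acc=73; fwd→0 fwd↓0
RS (3×2 grid), PE[1][1]:
  step 0 · PE1,1: acc=0; fwd→0 fwd↓0
  step 1 · PE1,1: acc=0; fwd→0 fwd↓0
  step 2 · PE1,1: acc=34; fwd→34 fwd↓1
  step 3 · PE1,1: acc=73; fwd→73 fwd↓7
  step 4 · PE1,1: acc=82; fwd→82 fwd↓8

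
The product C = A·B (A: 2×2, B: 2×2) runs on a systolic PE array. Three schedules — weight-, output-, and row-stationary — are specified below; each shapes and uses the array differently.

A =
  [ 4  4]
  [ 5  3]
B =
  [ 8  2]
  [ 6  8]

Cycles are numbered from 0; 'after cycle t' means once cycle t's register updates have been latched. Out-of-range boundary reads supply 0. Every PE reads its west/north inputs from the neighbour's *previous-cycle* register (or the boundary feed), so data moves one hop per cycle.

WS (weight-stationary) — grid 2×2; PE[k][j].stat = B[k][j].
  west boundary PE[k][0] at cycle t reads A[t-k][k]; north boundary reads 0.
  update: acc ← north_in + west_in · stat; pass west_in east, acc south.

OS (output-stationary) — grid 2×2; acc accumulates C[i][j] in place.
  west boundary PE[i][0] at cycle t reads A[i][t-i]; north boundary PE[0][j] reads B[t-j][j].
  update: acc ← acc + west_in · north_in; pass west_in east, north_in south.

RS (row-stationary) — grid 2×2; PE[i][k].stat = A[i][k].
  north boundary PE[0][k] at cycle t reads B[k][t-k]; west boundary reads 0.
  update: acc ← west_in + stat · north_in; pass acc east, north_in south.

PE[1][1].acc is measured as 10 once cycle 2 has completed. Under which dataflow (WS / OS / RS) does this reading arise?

dataflow = OS

Under WS (2×2), PE[1][1]:
  [0] (1,1) acc=0 (h:0 v:0)
  [1] (1,1) acc=0 (h:0 v:0)
  [2] (1,1) acc=40 (h:4 v:40)
Under OS (2×2), PE[1][1]:
  [0] (1,1) acc=0 (h:0 v:0)
  [1] (1,1) acc=0 (h:0 v:0)
  [2] (1,1) acc=10 (h:5 v:2)
Under RS (2×2), PE[1][1]:
  [0] (1,1) acc=0 (h:0 v:0)
  [1] (1,1) acc=0 (h:0 v:0)
  [2] (1,1) acc=58 (h:58 v:6)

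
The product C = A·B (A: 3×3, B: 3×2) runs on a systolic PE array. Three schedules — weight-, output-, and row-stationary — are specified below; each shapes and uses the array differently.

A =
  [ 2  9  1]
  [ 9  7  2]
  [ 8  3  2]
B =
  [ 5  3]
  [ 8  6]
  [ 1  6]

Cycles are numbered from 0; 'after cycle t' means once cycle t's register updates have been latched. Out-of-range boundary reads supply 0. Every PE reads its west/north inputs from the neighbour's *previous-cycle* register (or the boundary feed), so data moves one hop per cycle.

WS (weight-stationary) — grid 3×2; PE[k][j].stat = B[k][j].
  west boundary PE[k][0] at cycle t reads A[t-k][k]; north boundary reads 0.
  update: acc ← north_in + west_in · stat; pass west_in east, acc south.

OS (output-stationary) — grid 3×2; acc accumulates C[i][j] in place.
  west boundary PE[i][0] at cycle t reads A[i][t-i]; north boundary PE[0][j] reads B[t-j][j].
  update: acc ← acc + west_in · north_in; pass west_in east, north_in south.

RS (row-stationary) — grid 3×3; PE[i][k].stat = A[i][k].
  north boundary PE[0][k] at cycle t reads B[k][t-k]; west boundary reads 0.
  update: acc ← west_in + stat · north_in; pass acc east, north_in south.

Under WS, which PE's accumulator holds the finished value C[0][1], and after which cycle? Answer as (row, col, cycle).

WS — PE[2][1] is where C[0][1] collects:
  after 0 — PE[2][1] acc=0, pass-E 0, pass-S 0
  after 1 — PE[2][1] acc=0, pass-E 0, pass-S 0
  after 2 — PE[2][1] acc=0, pass-E 0, pass-S 0
  after 3 — PE[2][1] acc=66, pass-E 1, pass-S 66

(row, col, cycle) = (2, 1, 3)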